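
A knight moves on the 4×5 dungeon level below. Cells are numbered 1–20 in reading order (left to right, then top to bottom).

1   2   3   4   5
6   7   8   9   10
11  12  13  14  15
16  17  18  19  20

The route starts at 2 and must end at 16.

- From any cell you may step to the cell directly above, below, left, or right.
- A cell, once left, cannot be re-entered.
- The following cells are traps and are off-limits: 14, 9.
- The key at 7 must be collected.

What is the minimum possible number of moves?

4

Any route passes through 7 somewhere between 2 and 16. Summing Manhattan distances along the two legs (2 → 7 → 16) gives a lower bound of 1 + 3 = 4 moves.
A route of 4 moves achieves this: 2 → 7 → 12 → 17 → 16.
Since 4 matches the lower bound, it is optimal.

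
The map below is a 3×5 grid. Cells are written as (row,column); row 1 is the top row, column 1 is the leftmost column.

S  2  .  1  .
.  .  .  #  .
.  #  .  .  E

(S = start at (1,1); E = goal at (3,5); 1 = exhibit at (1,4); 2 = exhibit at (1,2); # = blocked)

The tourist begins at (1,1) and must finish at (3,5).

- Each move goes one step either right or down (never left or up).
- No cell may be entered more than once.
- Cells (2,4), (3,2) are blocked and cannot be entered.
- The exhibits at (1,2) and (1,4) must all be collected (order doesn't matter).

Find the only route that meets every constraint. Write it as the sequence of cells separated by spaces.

Moves only go right or down, so the column and row indices never decrease.
Route from (1,1): right 4 to (1,5), down 2 to (3,5) — 6 moves in all.
Check: all required cells visited.

(1,1) (1,2) (1,3) (1,4) (1,5) (2,5) (3,5)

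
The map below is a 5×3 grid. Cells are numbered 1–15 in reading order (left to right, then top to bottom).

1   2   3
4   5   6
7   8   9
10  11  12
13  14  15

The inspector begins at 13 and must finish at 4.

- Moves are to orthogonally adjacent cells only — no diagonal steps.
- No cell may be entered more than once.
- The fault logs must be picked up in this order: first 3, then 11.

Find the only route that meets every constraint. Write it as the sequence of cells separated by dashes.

13 - 14 - 15 - 12 - 9 - 6 - 3 - 2 - 5 - 8 - 11 - 10 - 7 - 4

The waypoints must appear in the order 3, 11, with no cell reused.
Route from 13: 2× right (reaching 15), 4× up (reaching 3), left to 2, 3× down (reaching 11), left to 10, 2× up (reaching 4) — 13 moves in all.
Check: order respected (3 at step 6, 11 at step 10).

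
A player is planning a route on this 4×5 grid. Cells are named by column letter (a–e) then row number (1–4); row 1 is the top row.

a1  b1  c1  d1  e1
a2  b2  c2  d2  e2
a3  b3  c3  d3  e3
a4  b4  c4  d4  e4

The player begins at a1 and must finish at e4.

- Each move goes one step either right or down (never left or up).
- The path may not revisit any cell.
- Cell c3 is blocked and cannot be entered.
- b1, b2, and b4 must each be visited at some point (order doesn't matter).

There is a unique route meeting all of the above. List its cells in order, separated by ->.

a1 -> b1 -> b2 -> b3 -> b4 -> c4 -> d4 -> e4

Moves only go right or down, so the column and row indices never decrease.
Route from a1: right 1 to b1, down 3 to b4, right 3 to e4 — 7 moves in all.
Check: all required cells visited.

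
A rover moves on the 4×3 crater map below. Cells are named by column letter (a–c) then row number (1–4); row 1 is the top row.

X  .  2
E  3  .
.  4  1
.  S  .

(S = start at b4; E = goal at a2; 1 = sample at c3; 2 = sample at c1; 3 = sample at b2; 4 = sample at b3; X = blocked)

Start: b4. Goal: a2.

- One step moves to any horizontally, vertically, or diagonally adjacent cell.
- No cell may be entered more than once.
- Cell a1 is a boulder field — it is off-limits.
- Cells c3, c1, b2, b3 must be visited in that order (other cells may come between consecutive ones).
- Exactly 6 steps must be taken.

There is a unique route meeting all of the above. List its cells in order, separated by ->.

b4 -> c3 -> c2 -> c1 -> b2 -> b3 -> a2

The waypoints must appear in the order c3, c1, b2, b3, with no cell reused.
Route from b4: up-right 1 to c3, up 2 to c1, down-left 1 to b2, down 1 to b3, up-left 1 to a2 — 6 moves in all.
Check: order respected (1 at step 1, 2 at step 3, 3 at step 4, 4 at step 5); 6 moves as required.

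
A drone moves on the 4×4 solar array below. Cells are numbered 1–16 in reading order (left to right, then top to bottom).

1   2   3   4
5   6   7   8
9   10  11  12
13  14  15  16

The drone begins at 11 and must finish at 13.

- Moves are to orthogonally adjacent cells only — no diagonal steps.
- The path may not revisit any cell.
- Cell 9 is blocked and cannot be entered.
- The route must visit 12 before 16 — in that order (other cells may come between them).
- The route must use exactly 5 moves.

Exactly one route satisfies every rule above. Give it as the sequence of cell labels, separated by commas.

The waypoints must appear in the order 12, 16, with no cell reused.
Route from 11: right to 12, down to 16, 3× left (reaching 13) — 5 moves in all.
Check: order respected (12 at step 1, 16 at step 2); 5 moves as required.

11, 12, 16, 15, 14, 13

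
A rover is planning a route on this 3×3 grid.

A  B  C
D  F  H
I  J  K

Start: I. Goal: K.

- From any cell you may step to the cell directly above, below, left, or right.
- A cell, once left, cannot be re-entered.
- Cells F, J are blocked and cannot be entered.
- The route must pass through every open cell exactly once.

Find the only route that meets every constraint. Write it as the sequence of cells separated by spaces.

Need to visit all 7 open cells exactly once, starting at I and ending at K.
Route from I: up 2 to A, right 2 to C, down 2 to K — 6 moves in all.
Check: all 7 open cells covered.

I D A B C H K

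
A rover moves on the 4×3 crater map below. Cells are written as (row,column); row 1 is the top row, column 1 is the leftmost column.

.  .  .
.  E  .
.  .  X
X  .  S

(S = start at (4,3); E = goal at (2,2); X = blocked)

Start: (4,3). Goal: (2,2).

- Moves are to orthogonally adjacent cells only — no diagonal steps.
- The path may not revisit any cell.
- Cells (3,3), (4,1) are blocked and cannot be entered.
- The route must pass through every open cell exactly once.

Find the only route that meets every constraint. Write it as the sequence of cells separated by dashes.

Need to visit all 10 open cells exactly once, starting at (4,3) and ending at (2,2).
Cell (1,3) has only two open neighbours ((2,3) and (1,2)), so the path must pass straight through it: one of those is the cell it's entered from and the other is where it exits.
Route from (4,3): left 1 to (4,2), up 1 to (3,2), left 1 to (3,1), up 2 to (1,1), right 2 to (1,3), down 1 to (2,3), left 1 to (2,2) — 9 moves in all.
Check: all 10 open cells covered.

(4,3) - (4,2) - (3,2) - (3,1) - (2,1) - (1,1) - (1,2) - (1,3) - (2,3) - (2,2)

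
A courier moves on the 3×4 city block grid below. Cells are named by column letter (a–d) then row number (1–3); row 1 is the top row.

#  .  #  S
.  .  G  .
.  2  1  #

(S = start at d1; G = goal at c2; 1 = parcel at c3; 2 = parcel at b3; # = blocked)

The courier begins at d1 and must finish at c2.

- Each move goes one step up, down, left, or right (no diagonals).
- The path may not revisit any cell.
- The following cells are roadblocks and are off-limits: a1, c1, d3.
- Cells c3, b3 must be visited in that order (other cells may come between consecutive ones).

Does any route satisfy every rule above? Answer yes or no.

Every way from d1 to c3 runs through c2 — but c2 is where the route must end, so it would be entered once on the way to c3 and again at the finish.

no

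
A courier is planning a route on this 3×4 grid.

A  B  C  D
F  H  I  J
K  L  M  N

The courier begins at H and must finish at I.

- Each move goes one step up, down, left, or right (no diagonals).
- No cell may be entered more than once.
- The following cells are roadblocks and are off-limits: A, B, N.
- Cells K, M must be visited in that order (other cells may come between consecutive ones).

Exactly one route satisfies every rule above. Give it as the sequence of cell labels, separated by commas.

The waypoints must appear in the order K, M, with no cell reused.
Route from H: left to F, down to K, 2× right (reaching M), up to I — 5 moves in all.
Check: order respected (K at step 2, M at step 4).

H, F, K, L, M, I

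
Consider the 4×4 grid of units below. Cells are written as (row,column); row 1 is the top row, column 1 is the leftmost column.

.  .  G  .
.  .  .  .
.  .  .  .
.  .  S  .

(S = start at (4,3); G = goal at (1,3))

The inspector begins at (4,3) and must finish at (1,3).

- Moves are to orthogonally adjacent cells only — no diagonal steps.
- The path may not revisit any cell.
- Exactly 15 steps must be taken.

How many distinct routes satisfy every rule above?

Need simple routes of exactly 15 moves from (4,3) to (1,3) (Manhattan distance 3, so 6 moves are spent on a detour and 6 undoing it).
Enumerating: (4,3) (4,4) (3,4) (3,3) (3,2) (4,2) (4,1) (3,1) (2,1) (1,1) (1,2) (2,2) (2,3) (2,4) (1,4) (1,3).
That gives 1 route.

1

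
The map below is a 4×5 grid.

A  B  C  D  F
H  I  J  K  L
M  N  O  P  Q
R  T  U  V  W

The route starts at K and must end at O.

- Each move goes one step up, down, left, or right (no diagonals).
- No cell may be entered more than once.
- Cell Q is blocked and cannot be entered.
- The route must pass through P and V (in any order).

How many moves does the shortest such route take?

Any route passes through P and V in some order between K and O. Summing Manhattan distances along each leg and taking the cheapest ordering (K → P → V → O) gives a lower bound of 1 + 1 + 2 = 4 moves.
A route of 4 moves achieves this: K → P → V → U → O.
Since 4 matches the lower bound, it is optimal.

4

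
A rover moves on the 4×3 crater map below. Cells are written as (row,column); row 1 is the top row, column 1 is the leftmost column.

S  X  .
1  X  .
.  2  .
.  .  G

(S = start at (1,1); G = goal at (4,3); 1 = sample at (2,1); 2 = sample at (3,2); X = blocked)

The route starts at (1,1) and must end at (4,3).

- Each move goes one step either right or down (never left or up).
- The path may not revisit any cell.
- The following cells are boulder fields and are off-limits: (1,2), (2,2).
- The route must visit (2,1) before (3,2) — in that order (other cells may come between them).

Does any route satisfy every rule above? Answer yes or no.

One route that works: (1,1) → (2,1) → (3,1) → (3,2) → (4,2) → (4,3).

yes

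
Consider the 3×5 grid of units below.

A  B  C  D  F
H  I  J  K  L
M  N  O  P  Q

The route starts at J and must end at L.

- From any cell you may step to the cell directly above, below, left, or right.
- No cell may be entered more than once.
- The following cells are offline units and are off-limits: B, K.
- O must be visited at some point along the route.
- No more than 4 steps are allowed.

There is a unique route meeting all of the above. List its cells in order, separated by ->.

Any route must reach O and still end at L within 4 moves, so the order of the required stops is forced.
Route from J: down 1 to O, right 2 to Q, up 1 to L — 4 moves in all.
Check: all required cells visited; 4 ≤ 4 moves.

J -> O -> P -> Q -> L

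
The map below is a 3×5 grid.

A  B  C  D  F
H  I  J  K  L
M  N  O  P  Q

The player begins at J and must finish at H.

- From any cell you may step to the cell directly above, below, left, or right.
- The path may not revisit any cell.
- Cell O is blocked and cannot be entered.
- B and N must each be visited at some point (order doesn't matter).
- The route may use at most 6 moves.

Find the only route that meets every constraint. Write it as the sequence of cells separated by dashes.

The 6-move cap with required stops at B, N leaves no slack for detours.
Route from J: up to C, left to B, 2× down (reaching N), left to M, up to H — 6 moves in all.
Check: all required cells visited; 6 ≤ 6 moves.

J - C - B - I - N - M - H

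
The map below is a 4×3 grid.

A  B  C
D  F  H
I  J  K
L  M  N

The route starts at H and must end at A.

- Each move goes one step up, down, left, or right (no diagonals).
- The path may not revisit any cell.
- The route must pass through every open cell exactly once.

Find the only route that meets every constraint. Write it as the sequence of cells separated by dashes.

Need to visit all 12 open cells exactly once, starting at H and ending at A.
Route from H: up 1 to C, left 1 to B, down 2 to J, right 1 to K, down 1 to N, left 2 to L, up 3 to A — 11 moves in all.
Check: all 12 open cells covered.

H - C - B - F - J - K - N - M - L - I - D - A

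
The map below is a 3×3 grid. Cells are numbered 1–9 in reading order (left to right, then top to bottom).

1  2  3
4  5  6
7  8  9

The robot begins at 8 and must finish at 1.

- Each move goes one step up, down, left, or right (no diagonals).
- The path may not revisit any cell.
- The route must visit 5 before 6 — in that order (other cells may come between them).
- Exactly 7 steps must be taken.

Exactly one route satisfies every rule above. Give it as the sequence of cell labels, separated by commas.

The waypoints must appear in the order 5, 6, with no cell reused.
Route from 8: left 1 to 7, up 1 to 4, right 2 to 6, up 1 to 3, left 2 to 1 — 7 moves in all.
Check: order respected (5 at step 3, 6 at step 4); 7 moves as required.

8, 7, 4, 5, 6, 3, 2, 1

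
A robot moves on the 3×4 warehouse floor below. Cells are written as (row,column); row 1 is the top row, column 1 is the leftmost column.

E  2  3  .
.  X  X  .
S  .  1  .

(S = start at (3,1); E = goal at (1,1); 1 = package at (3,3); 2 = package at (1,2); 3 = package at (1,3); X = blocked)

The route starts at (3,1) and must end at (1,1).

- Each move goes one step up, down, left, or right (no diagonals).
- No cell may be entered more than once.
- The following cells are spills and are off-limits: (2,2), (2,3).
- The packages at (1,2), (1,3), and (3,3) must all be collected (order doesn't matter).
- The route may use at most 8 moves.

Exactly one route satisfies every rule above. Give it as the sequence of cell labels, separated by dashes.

(3,1) - (3,2) - (3,3) - (3,4) - (2,4) - (1,4) - (1,3) - (1,2) - (1,1)

Any route must reach (1,2), (1,3), and (3,3) and still end at (1,1) within 8 moves, so the order of the required stops is forced.
Route from (3,1): right 3 to (3,4), up 2 to (1,4), left 3 to (1,1) — 8 moves in all.
Check: all required cells visited; 8 ≤ 8 moves.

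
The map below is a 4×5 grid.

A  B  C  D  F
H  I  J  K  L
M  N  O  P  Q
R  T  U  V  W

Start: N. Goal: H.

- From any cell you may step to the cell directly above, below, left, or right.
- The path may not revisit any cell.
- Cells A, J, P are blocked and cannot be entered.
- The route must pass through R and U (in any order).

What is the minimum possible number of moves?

Any route passes through R and U in some order between N and H. Summing Manhattan distances along each leg and taking the cheapest ordering (N → U → R → H) gives a lower bound of 2 + 2 + 2 = 6 moves.
A route of 6 moves achieves this: N → O → U → T → R → M → H.
Since 6 matches the lower bound, it is optimal.

6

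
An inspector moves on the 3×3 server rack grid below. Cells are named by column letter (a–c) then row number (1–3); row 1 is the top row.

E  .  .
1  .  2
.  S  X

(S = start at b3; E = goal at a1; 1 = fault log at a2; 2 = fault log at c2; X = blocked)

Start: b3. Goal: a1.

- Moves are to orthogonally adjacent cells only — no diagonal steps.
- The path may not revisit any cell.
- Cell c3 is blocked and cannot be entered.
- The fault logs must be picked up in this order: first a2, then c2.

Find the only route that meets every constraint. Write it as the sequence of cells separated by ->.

b3 -> a3 -> a2 -> b2 -> c2 -> c1 -> b1 -> a1

The waypoints must appear in the order a2, c2, with no cell reused.
Route from b3: left to a3, up to a2, 2× right (reaching c2), up to c1, 2× left (reaching a1) — 7 moves in all.
Check: order respected (1 at step 2, 2 at step 4).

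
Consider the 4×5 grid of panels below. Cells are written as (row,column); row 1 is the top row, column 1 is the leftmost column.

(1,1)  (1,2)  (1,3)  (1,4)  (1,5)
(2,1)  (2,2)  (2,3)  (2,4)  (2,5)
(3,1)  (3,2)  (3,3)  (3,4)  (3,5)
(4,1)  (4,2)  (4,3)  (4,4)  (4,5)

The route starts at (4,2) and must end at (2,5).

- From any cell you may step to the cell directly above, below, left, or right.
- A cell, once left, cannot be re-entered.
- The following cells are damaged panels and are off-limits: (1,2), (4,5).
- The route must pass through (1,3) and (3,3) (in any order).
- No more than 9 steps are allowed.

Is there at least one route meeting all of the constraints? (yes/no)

One route that works: (4,2) → (3,2) → (3,3) → (2,3) → (1,3) → (1,4) → (2,4) → (2,5).

yes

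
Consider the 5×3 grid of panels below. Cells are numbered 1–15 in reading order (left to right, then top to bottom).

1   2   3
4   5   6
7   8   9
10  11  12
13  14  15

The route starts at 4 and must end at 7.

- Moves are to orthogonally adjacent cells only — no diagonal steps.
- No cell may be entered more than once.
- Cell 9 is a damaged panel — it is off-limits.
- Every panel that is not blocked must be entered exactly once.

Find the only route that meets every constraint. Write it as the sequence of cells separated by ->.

Need to visit all 14 open cells exactly once, starting at 4 and ending at 7.
Route from 4: up to 1, 2× right (reaching 3), down to 6, left to 5, 2× down (reaching 11), right to 12, down to 15, 2× left (reaching 13), 2× up (reaching 7) — 13 moves in all.
Check: all 14 open cells covered.

4 -> 1 -> 2 -> 3 -> 6 -> 5 -> 8 -> 11 -> 12 -> 15 -> 14 -> 13 -> 10 -> 7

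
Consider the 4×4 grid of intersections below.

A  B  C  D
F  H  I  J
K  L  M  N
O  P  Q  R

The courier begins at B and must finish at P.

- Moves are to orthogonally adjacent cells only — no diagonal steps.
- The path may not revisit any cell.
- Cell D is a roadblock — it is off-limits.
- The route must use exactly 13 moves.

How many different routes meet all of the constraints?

Need simple routes of exactly 13 moves from B to P (Manhattan distance 3, so 5 moves are spent on a detour and 5 undoing it).
Enumerating: B A F H I J N R Q M L K O P | B C I J N R Q M L H F K O P.
That gives 2 routes.

2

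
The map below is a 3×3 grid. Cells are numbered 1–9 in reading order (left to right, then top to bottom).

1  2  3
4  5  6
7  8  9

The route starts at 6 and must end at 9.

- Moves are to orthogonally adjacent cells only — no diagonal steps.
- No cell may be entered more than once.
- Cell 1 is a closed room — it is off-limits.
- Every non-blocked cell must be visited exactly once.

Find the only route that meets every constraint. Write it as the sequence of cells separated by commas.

6, 3, 2, 5, 4, 7, 8, 9

Need to visit all 8 open cells exactly once, starting at 6 and ending at 9.
Cell 4 has only two open neighbours (7 and 5), so the path must pass straight through it: one of those is the cell it's entered from and the other is where it exits.
Route from 6: up 1 to 3, left 1 to 2, down 1 to 5, left 1 to 4, down 1 to 7, right 2 to 9 — 7 moves in all.
Check: all 8 open cells covered.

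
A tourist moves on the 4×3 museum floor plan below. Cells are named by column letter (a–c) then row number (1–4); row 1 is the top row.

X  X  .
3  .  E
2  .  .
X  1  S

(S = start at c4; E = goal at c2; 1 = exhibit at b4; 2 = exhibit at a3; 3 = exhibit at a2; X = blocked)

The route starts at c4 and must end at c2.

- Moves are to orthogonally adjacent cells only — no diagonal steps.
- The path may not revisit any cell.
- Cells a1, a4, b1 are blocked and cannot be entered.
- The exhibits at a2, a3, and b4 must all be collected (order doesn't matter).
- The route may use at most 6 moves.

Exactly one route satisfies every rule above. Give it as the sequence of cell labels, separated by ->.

The 6-move cap with required stops at a2, a3, b4 leaves no slack for detours.
Route from c4: left to b4, up to b3, left to a3, up to a2, 2× right (reaching c2) — 6 moves in all.
Check: all required cells visited; 6 ≤ 6 moves.

c4 -> b4 -> b3 -> a3 -> a2 -> b2 -> c2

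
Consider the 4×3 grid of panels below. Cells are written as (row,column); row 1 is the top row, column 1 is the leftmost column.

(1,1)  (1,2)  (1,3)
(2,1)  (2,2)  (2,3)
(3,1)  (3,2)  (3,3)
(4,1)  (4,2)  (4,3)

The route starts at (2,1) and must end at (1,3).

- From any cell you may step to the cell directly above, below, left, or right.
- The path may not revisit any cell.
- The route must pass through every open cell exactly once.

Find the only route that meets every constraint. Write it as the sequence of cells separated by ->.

(2,1) -> (1,1) -> (1,2) -> (2,2) -> (3,2) -> (3,1) -> (4,1) -> (4,2) -> (4,3) -> (3,3) -> (2,3) -> (1,3)

Need to visit all 12 open cells exactly once, starting at (2,1) and ending at (1,3).
Cell (4,1) has only two open neighbours ((3,1) and (4,2)), so the path must pass straight through it: one of those is the cell it's entered from and the other is where it exits.
Route from (2,1): up to (1,1), right to (1,2), 2× down (reaching (3,2)), left to (3,1), down to (4,1), 2× right (reaching (4,3)), 3× up (reaching (1,3)) — 11 moves in all.
Check: all 12 open cells covered.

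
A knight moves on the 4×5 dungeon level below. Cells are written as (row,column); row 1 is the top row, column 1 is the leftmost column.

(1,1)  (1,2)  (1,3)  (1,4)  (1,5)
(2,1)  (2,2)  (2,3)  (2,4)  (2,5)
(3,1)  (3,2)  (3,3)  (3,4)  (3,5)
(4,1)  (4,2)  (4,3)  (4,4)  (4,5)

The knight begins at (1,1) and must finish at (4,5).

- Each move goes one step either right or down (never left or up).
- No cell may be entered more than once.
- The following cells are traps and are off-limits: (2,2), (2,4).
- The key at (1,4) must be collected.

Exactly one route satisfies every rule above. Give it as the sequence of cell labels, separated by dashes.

(1,1) - (1,2) - (1,3) - (1,4) - (1,5) - (2,5) - (3,5) - (4,5)

Moves only go right or down, so the column and row indices never decrease.
Route from (1,1): right 4 to (1,5), down 3 to (4,5) — 7 moves in all.
Check: all required cells visited.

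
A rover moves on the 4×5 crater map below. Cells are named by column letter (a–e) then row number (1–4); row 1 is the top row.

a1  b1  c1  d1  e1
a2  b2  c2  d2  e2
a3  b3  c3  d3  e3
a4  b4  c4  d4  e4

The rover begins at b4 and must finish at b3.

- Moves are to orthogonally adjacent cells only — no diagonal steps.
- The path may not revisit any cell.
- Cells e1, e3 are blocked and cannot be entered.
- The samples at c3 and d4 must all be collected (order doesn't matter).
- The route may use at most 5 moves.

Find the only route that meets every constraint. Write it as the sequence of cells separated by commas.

Any route must reach c3 and d4 and still end at b3 within 5 moves, so the order of the required stops is forced.
Route from b4: right 2 to d4, up 1 to d3, left 2 to b3 — 5 moves in all.
Check: all required cells visited; 5 ≤ 5 moves.

b4, c4, d4, d3, c3, b3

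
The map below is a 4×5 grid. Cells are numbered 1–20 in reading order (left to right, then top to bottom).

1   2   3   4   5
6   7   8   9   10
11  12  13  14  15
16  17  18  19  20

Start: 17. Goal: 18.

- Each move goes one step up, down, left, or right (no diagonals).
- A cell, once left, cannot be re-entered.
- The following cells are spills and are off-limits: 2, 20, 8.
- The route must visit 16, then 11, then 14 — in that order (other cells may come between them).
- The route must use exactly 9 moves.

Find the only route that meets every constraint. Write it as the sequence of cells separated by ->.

The waypoints must appear in the order 16, 11, 14, with no cell reused.
Route from 17: left 1 to 16, up 2 to 6, right 1 to 7, down 1 to 12, right 2 to 14, down 1 to 19, left 1 to 18 — 9 moves in all.
Check: order respected (16 at step 1, 11 at step 2, 14 at step 7); 9 moves as required.

17 -> 16 -> 11 -> 6 -> 7 -> 12 -> 13 -> 14 -> 19 -> 18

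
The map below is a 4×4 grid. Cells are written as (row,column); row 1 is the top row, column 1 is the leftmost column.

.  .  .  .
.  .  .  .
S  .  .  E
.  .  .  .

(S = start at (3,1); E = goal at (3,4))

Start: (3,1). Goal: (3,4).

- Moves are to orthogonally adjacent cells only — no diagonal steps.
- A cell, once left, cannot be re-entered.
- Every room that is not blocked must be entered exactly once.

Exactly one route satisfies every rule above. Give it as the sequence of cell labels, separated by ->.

Need to visit all 16 open cells exactly once, starting at (3,1) and ending at (3,4).
Cell (1,1) has only two open neighbours ((2,1) and (1,2)), so the path must pass straight through it: one of those is the cell it's entered from and the other is where it exits.
Route from (3,1): down 1 to (4,1), right 1 to (4,2), up 2 to (2,2), left 1 to (2,1), up 1 to (1,1), right 3 to (1,4), down 1 to (2,4), left 1 to (2,3), down 2 to (4,3), right 1 to (4,4), up 1 to (3,4) — 15 moves in all.
Check: all 16 open cells covered.

(3,1) -> (4,1) -> (4,2) -> (3,2) -> (2,2) -> (2,1) -> (1,1) -> (1,2) -> (1,3) -> (1,4) -> (2,4) -> (2,3) -> (3,3) -> (4,3) -> (4,4) -> (3,4)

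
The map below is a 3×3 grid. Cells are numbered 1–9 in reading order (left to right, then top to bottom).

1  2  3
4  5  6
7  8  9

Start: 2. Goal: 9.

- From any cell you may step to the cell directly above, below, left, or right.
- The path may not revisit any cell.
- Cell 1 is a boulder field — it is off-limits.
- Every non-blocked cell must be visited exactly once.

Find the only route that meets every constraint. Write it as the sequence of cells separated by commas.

2, 3, 6, 5, 4, 7, 8, 9

Need to visit all 8 open cells exactly once, starting at 2 and ending at 9.
Route from 2: right to 3, down to 6, 2× left (reaching 4), down to 7, 2× right (reaching 9) — 7 moves in all.
Check: all 8 open cells covered.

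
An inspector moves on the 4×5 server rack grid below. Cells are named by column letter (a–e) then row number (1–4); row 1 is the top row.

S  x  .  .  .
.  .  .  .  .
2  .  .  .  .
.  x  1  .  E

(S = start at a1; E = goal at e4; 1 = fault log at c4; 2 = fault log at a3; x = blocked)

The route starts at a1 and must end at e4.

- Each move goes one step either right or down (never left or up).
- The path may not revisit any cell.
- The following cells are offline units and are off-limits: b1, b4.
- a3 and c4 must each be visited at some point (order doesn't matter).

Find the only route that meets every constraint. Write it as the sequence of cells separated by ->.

Moves only go right or down, so the column and row indices never decrease.
Route from a1: down 2 to a3, right 2 to c3, down 1 to c4, right 2 to e4 — 7 moves in all.
Check: all required cells visited.

a1 -> a2 -> a3 -> b3 -> c3 -> c4 -> d4 -> e4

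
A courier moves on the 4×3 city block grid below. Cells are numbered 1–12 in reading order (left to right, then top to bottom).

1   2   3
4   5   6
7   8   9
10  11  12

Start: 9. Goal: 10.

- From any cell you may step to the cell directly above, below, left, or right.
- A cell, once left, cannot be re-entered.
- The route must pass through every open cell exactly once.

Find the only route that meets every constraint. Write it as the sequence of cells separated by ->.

9 -> 12 -> 11 -> 8 -> 5 -> 6 -> 3 -> 2 -> 1 -> 4 -> 7 -> 10

Need to visit all 12 open cells exactly once, starting at 9 and ending at 10.
Route from 9: down to 12, left to 11, 2× up (reaching 5), right to 6, up to 3, 2× left (reaching 1), 3× down (reaching 10) — 11 moves in all.
Check: all 12 open cells covered.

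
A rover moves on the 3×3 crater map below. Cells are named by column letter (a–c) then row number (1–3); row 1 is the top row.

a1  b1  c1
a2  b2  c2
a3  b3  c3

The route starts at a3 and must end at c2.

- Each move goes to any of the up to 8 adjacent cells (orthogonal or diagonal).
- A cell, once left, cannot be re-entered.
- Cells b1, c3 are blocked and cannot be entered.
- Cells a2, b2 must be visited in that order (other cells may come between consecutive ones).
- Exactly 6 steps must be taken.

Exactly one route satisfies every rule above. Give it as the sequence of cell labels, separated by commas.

The waypoints must appear in the order a2, b2, with no cell reused.
Route from a3: right 1 to b3, up-left 1 to a2, up 1 to a1, down-right 1 to b2, up-right 1 to c1, down 1 to c2 — 6 moves in all.
Check: order respected (a2 at step 2, b2 at step 4); 6 moves as required.

a3, b3, a2, a1, b2, c1, c2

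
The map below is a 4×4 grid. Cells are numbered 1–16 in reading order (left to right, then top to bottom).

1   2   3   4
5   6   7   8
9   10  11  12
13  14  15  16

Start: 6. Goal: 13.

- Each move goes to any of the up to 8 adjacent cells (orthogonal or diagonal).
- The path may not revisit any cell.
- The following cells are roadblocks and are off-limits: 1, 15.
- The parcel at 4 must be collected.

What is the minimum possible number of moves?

5

Any route passes through 4 somewhere between 6 and 13. Summing Chebyshev distances along the two legs (6 → 4 → 13) gives a lower bound of 2 + 3 = 5 moves.
A route of 5 moves achieves this: 6 → 3 → 4 → 7 → 10 → 13.
Since 5 matches the lower bound, it is optimal.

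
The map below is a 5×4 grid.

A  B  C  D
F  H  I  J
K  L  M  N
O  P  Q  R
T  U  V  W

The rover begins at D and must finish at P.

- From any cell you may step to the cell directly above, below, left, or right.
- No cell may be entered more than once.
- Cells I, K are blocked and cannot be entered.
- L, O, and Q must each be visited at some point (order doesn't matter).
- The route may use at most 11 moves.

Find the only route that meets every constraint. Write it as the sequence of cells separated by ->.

D -> C -> B -> H -> L -> M -> Q -> V -> U -> T -> O -> P

Any route must reach L, O, and Q and still end at P within 11 moves, so the order of the required stops is forced.
Route from D: left 2 to B, down 2 to L, right 1 to M, down 2 to V, left 2 to T, up 1 to O, right 1 to P — 11 moves in all.
Check: all required cells visited; 11 ≤ 11 moves.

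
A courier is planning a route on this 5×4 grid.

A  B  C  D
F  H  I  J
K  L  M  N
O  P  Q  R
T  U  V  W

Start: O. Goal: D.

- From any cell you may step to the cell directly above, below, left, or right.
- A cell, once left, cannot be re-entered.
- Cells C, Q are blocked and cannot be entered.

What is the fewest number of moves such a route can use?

The Manhattan distance from O to D is |4−1| + |1−4| = 6, so at least 6 moves are needed.
A route of 6 moves achieves this: O → K → F → H → I → J → D.
Since 6 matches the lower bound, it is optimal.

6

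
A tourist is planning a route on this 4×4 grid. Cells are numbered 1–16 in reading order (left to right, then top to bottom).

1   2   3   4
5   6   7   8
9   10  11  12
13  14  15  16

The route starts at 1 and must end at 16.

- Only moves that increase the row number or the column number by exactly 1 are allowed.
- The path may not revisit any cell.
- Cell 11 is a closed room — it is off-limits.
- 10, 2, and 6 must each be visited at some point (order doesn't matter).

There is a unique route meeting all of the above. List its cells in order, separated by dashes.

1 - 2 - 6 - 10 - 14 - 15 - 16

Moves only go right or down, so the column and row indices never decrease.
Route from 1: right 1 to 2, down 3 to 14, right 2 to 16 — 6 moves in all.
Check: all required cells visited.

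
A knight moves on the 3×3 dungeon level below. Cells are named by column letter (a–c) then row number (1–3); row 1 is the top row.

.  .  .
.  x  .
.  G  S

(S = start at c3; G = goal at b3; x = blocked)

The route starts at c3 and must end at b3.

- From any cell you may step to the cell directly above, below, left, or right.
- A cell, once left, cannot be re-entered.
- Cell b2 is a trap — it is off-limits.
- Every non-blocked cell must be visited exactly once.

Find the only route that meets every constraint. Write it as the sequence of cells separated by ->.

c3 -> c2 -> c1 -> b1 -> a1 -> a2 -> a3 -> b3

Need to visit all 8 open cells exactly once, starting at c3 and ending at b3.
Route from c3: 2× up (reaching c1), 2× left (reaching a1), 2× down (reaching a3), right to b3 — 7 moves in all.
Check: all 8 open cells covered.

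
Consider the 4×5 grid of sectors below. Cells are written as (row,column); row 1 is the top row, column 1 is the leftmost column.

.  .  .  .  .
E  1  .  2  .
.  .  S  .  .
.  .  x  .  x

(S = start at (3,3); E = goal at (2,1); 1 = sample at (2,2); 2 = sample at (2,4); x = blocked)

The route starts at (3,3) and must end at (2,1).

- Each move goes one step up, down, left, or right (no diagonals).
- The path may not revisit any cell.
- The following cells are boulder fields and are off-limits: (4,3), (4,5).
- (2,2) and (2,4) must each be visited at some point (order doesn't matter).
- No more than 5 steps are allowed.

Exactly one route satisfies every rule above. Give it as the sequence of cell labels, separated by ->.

Any route must reach (2,2) and (2,4) and still end at (2,1) within 5 moves, so the order of the required stops is forced.
Route from (3,3): right to (3,4), up to (2,4), 3× left (reaching (2,1)) — 5 moves in all.
Check: all required cells visited; 5 ≤ 5 moves.

(3,3) -> (3,4) -> (2,4) -> (2,3) -> (2,2) -> (2,1)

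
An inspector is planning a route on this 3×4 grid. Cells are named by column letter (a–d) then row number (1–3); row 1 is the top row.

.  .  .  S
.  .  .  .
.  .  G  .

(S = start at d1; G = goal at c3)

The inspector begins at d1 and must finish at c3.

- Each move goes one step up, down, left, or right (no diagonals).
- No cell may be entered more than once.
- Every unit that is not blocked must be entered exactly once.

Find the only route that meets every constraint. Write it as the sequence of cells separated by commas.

d1, c1, b1, a1, a2, a3, b3, b2, c2, d2, d3, c3

Need to visit all 12 open cells exactly once, starting at d1 and ending at c3.
Cell d3 has only two open neighbours (d2 and c3), so the path must pass straight through it: one of those is the cell it's entered from and the other is where it exits.
Route from d1: left 3 to a1, down 2 to a3, right 1 to b3, up 1 to b2, right 2 to d2, down 1 to d3, left 1 to c3 — 11 moves in all.
Check: all 12 open cells covered.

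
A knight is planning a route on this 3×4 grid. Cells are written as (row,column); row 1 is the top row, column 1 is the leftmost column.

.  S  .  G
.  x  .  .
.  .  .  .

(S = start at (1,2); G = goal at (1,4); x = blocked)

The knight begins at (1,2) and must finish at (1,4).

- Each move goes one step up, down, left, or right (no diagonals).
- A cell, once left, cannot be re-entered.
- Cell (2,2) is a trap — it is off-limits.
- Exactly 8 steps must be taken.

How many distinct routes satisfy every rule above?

Need simple routes of exactly 8 moves from (1,2) to (1,4) (Manhattan distance 2, so 3 moves are spent on a detour and 3 undoing it).
Enumerating: (1,2) (1,1) (2,1) (3,1) (3,2) (3,3) (2,3) (1,3) (1,4) | (1,2) (1,1) (2,1) (3,1) (3,2) (3,3) (2,3) (2,4) (1,4) | (1,2) (1,1) (2,1) (3,1) (3,2) (3,3) (3,4) (2,4) (1,4).
That gives 3 routes.

3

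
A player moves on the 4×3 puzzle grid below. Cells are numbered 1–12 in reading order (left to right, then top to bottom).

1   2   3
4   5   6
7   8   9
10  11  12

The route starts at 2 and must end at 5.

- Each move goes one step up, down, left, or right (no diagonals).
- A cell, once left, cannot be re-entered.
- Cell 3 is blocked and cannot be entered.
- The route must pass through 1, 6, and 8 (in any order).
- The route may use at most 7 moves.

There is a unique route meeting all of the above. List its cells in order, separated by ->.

2 -> 1 -> 4 -> 7 -> 8 -> 9 -> 6 -> 5

Any route must reach 1, 6, and 8 and still end at 5 within 7 moves, so the order of the required stops is forced.
Route from 2: left to 1, 2× down (reaching 7), 2× right (reaching 9), up to 6, left to 5 — 7 moves in all.
Check: all required cells visited; 7 ≤ 7 moves.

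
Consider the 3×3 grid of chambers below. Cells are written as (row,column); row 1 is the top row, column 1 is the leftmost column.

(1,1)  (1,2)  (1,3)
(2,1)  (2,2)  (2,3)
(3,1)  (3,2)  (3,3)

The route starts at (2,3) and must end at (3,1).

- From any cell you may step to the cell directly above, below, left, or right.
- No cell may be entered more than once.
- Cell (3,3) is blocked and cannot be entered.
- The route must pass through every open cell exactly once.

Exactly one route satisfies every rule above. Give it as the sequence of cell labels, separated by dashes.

(2,3) - (1,3) - (1,2) - (1,1) - (2,1) - (2,2) - (3,2) - (3,1)

Need to visit all 8 open cells exactly once, starting at (2,3) and ending at (3,1).
Cell (1,3) has only two open neighbours ((2,3) and (1,2)), so the path must pass straight through it: one of those is the cell it's entered from and the other is where it exits.
Route from (2,3): up 1 to (1,3), left 2 to (1,1), down 1 to (2,1), right 1 to (2,2), down 1 to (3,2), left 1 to (3,1) — 7 moves in all.
Check: all 8 open cells covered.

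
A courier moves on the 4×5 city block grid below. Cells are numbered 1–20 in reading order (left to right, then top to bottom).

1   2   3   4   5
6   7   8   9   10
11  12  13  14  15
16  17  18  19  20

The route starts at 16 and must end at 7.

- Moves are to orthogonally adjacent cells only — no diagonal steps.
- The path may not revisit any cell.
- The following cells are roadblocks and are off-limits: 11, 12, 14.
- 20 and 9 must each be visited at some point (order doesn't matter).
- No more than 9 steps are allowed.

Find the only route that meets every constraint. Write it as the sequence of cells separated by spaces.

The budget equals the shortest possible length, so every move has to be on a shortest route through the required cells.
Route from 16: 4× right (reaching 20), 2× up (reaching 10), 3× left (reaching 7) — 9 moves in all.
Check: all required cells visited; 9 ≤ 9 moves.

16 17 18 19 20 15 10 9 8 7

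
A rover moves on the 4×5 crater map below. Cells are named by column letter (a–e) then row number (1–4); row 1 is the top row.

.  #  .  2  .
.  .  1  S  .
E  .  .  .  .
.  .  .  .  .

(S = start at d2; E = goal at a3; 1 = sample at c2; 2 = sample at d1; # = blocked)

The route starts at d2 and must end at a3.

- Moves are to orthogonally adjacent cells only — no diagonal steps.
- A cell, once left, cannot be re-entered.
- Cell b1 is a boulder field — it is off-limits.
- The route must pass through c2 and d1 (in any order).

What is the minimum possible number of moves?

6

Any route passes through c2 and d1 in some order between d2 and a3. Summing Manhattan distances along each leg and taking the cheapest ordering (d2 → d1 → c2 → a3) gives a lower bound of 1 + 2 + 3 = 6 moves.
A route of 6 moves achieves this: d2 → d1 → c1 → c2 → c3 → b3 → a3.
Since 6 matches the lower bound, it is optimal.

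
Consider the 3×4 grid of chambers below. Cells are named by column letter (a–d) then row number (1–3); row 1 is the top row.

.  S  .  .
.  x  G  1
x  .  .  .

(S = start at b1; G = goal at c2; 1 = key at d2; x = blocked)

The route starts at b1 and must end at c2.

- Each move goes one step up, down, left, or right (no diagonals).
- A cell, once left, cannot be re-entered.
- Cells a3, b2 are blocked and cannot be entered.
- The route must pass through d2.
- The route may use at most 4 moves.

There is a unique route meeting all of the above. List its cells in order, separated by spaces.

The budget equals the shortest possible length, so every move has to be on a shortest route through the required cells.
Route from b1: 2× right (reaching d1), down to d2, left to c2 — 4 moves in all.
Check: all required cells visited; 4 ≤ 4 moves.

b1 c1 d1 d2 c2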